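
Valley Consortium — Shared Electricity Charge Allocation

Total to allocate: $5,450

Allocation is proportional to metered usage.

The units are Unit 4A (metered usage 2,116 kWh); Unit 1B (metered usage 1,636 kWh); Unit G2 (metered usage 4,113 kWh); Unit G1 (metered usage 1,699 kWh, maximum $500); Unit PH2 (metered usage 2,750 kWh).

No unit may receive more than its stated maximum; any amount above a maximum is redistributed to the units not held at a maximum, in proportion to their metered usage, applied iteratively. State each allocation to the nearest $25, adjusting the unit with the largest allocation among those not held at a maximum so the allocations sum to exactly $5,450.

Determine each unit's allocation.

Sum of metered usage: 12,314.
Unconstrained shares: Unit 4A 936.51; Unit 1B 724.07; Unit G2 1,820.35; Unit G1 751.95; Unit PH2 1,217.11.
Capped: Unit G1 ($500); remaining pool $4,950 reallocated over remaining metered usage 10,615.
Redistributed shares: Unit 4A 986.74 → $975; Unit 1B 762.90 → $775; Unit G2 1,917.98 → $1,925; Unit PH2 1,282.38 → $1,275.

Unit 4A: $975; Unit 1B: $775; Unit G2: $1,925; Unit G1: $500; Unit PH2: $1,275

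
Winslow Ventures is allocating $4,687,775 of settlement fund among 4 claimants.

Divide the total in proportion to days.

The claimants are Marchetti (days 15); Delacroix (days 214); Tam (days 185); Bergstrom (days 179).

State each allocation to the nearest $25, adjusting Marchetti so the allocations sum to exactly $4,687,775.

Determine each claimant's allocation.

Marchetti: $118,600 | Delacroix: $1,691,700 | Tam: $1,462,450 | Bergstrom: $1,415,025

Sum of days: 593.
Proportional shares: Marchetti 15/593 × $4,687,775 = 118,577.78; Delacroix 214/593 × $4,687,775 = 1,691,709.70; Tam 185/593 × $4,687,775 = 1,462,459.32; Bergstrom 179/593 × $4,687,775 = 1,415,028.20.
Rounded to nearest $25: Marchetti $118,575; Delacroix $1,691,700; Tam $1,462,450; Bergstrom $1,415,025. Sum = $4,687,750.
Difference $4,687,775 − $4,687,750 = +$25 applied to Marchetti: Marchetti becomes $118,600.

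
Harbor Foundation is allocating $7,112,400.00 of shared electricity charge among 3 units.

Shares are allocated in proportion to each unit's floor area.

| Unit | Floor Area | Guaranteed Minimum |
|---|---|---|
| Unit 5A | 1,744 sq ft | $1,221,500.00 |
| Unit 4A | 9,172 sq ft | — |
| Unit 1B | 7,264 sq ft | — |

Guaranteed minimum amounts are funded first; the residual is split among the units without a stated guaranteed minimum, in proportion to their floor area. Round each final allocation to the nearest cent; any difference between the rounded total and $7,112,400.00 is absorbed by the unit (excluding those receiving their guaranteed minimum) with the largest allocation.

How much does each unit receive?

Guaranteed amounts: Unit 5A $1,221,500.00. Balance $5,890,900.00.
Balance split over remaining floor area 16,436: Unit 4A 3,287,377.3911 → $3,287,377.39; Unit 1B 2,603,522.6089 → $2,603,522.61.

Unit 5A: $1,221,500.00 · Unit 4A: $3,287,377.39 · Unit 1B: $2,603,522.61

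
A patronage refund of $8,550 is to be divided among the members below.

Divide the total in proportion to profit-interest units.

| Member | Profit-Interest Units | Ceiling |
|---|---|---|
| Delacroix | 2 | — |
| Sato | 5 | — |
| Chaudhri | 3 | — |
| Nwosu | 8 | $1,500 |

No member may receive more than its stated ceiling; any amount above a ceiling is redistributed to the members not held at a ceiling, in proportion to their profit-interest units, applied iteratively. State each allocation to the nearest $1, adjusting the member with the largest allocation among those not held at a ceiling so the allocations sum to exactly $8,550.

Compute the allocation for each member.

Profit-interest units total: 18.
Proportional shares (ignoring caps): Delacroix 950.00; Sato 2,375.00; Chaudhri 1,425.00; Nwosu 3,800.00.
Cap binds for Nwosu ($1,500); remaining pool $7,050 reallocated over remaining profit-interest units 10.
Redistributed shares: Delacroix 1,410.00 → $1,410; Sato 3,525.00 → $3,525; Chaudhri 2,115.00 → $2,115.

Delacroix: $1,410; Sato: $3,525; Chaudhri: $2,115; Nwosu: $1,500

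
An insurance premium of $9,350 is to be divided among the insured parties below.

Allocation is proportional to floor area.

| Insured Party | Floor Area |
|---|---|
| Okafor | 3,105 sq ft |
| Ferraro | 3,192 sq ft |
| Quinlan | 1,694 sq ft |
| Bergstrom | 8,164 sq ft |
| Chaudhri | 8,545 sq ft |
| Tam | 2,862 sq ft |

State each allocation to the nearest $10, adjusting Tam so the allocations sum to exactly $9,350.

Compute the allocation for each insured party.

Sum of floor area: 27,562.
Unrounded shares: Okafor 3,105/27,562 × $9,350 = 1,053.33; Ferraro 3,192/27,562 × $9,350 = 1,082.84; Quinlan 1,694/27,562 × $9,350 = 574.66; Bergstrom 8,164/27,562 × $9,350 = 2,769.52; Chaudhri 8,545/27,562 × $9,350 = 2,898.76; Tam 2,862/27,562 × $9,350 = 970.89.
After rounding ($10): Okafor $1,050; Ferraro $1,080; Quinlan $570; Bergstrom $2,770; Chaudhri $2,900; Tam $970. Sum = $9,340.
Difference $9,350 − $9,340 = +$10 applied to Tam: Tam becomes $980.

Okafor: $1,050 | Ferraro: $1,080 | Quinlan: $570 | Bergstrom: $2,770 | Chaudhri: $2,900 | Tam: $980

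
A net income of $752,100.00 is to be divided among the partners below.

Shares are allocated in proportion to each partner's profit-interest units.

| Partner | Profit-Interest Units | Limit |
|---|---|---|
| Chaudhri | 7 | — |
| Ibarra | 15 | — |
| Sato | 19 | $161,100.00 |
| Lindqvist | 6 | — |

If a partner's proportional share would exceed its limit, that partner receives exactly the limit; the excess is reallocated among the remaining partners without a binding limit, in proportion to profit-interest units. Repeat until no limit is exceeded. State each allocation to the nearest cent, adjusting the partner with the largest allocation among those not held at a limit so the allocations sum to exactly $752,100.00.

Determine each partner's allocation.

Chaudhri: $147,750.00 · Ibarra: $316,607.14 · Sato: $161,100.00 · Lindqvist: $126,642.86

Profit-interest units total: 47.
Proportional shares (ignoring caps): Chaudhri 112,014.8936; Ibarra 240,031.9149; Sato 304,040.4255; Lindqvist 96,012.7660.
Capped: Sato ($161,100.00); remaining pool $591,000.00 reallocated over remaining profit-interest units 28.
Redistributed shares: Chaudhri 147,750.0000 → $147,750.00; Ibarra 316,607.1429 → $316,607.14; Lindqvist 126,642.8571 → $126,642.86.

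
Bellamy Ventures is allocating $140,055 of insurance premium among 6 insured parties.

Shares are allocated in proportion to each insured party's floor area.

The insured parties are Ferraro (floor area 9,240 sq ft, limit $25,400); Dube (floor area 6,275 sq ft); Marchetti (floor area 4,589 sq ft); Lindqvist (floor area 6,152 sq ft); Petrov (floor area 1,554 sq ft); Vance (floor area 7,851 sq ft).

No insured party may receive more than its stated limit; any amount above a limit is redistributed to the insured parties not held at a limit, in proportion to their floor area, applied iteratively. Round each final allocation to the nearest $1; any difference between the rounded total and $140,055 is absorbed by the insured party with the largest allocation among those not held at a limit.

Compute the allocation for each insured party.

Ferraro: $25,400; Dube: $27,231; Marchetti: $19,914; Lindqvist: $26,697; Petrov: $6,744; Vance: $34,069

Total floor area = 35,661.
Pro-rata shares before constraints: Ferraro 36,289.17; Dube 24,644.43; Marchetti 18,022.84; Lindqvist 24,161.36; Petrov 6,103.18; Vance 30,834.01.
Held at cap: Ferraro ($25,400); residual $114,655 reallocated over remaining floor area 26,421.
Shares after redistribution: Dube 27,230.62 → $27,231; Marchetti 19,914.15 → $19,914; Lindqvist 26,696.85 → $26,697; Petrov 6,743.65 → $6,744; Vance 34,069.73 → $34,070.
Rounding difference −$1 applied to Vance → $34,069.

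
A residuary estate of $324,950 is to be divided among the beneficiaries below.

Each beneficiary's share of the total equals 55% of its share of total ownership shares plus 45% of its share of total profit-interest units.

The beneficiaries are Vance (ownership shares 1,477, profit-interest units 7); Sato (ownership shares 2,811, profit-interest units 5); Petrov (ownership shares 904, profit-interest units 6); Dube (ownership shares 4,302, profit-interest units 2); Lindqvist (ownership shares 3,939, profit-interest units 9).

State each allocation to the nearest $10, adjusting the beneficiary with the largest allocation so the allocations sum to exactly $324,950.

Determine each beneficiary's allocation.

Ownership shares total 13,433; profit-interest units total 29.
Composite weights (55% ownership shares + 45% profit-interest units): Vance 0.1691; Sato 0.1927; Petrov 0.1301; Dube 0.2072; Lindqvist 0.3009.
Pro-rata amounts: Vance 54,947.39; Sato 62,611.25; Petrov 42,281.45; Dube 67,321.62; Lindqvist 97,788.30.
At nearest $10: Vance $54,950; Sato $62,610; Petrov $42,280; Dube $67,320; Lindqvist $97,790. Sum = $324,950.
Rounded total matches; no reconciliation needed.

Vance: $54,950; Sato: $62,610; Petrov: $42,280; Dube: $67,320; Lindqvist: $97,790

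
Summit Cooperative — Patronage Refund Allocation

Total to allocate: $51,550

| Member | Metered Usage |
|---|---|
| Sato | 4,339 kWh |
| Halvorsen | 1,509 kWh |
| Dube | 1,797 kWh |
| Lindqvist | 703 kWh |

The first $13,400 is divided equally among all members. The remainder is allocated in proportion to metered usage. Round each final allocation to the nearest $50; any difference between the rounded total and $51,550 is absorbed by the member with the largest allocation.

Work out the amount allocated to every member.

$13,400 shared equally gives $3,350 per member.
Remainder $38,150 by metered usage (total 8,348): Sato 19,829.04 → $19,850; Halvorsen 6,896.06 → $6,900; Dube 8,212.21 → $8,200; Lindqvist 3,212.68 → $3,200.
Totals: Sato $3,350 + $19,850 = $23,200; Halvorsen $3,350 + $6,900 = $10,250; Dube $3,350 + $8,200 = $11,550; Lindqvist $3,350 + $3,200 = $6,550.

Sato: $23,200 · Halvorsen: $10,250 · Dube: $11,550 · Lindqvist: $6,550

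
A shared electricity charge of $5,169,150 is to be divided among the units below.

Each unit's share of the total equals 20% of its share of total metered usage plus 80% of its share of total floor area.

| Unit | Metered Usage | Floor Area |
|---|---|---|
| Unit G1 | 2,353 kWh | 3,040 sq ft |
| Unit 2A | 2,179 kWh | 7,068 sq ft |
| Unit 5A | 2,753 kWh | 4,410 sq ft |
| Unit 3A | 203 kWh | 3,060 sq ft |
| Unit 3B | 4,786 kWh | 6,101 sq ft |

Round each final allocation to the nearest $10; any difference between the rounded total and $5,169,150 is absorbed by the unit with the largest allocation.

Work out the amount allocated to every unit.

Unit G1: $729,100 · Unit 2A: $1,417,900 · Unit 5A: $1,002,050 · Unit 3A: $551,500 · Unit 3B: $1,468,600

Totals — metered usage 12,274, floor area 23,679.
Blended shares (20% metered usage + 80% floor area): Unit G1 0.1410; Unit 2A 0.2743; Unit 5A 0.1939; Unit 3A 0.1067; Unit 3B 0.2841.
Proportional shares: Unit G1 729,099.56; Unit 2A 1,417,896.89; Unit 5A 1,002,049.19; Unit 3A 551,499.45; Unit 3B 1,468,604.91.
At nearest $10: Unit G1 $729,100; Unit 2A $1,417,900; Unit 5A $1,002,050; Unit 3A $551,500; Unit 3B $1,468,600. Sum = $5,169,150.
Sum already equals the total — no adjustment.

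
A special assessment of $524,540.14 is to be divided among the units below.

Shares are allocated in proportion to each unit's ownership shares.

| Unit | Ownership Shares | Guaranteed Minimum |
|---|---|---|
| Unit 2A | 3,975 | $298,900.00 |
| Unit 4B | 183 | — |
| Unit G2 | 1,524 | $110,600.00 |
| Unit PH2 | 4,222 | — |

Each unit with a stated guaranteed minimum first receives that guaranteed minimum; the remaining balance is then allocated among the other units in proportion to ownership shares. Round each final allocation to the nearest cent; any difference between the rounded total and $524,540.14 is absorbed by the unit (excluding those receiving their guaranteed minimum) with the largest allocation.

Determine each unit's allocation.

Minimums first: Unit 2A $298,900.00; Unit G2 $110,600.00. Remaining pool $115,040.14.
Remaining pool split over remaining ownership shares 4,405: Unit 4B 4,779.1931 → $4,779.19; Unit PH2 110,260.9469 → $110,260.95.

Unit 2A: $298,900.00; Unit 4B: $4,779.19; Unit G2: $110,600.00; Unit PH2: $110,260.95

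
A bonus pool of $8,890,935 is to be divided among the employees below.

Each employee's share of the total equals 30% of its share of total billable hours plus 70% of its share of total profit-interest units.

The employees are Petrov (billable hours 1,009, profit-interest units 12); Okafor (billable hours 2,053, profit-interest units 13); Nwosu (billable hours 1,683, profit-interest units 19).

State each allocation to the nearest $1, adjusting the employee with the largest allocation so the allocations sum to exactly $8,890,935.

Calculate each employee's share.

Billable hours total 4,745; profit-interest units total 44.
Blended shares (30% billable hours + 70% profit-interest units): Petrov 0.2547; Okafor 0.3366; Nwosu 0.4087.
Pro-rata amounts: Petrov 2,264,543.88; Okafor 2,992,848.501; Nwosu 3,633,542.61.
At nearest $1: Petrov $2,264,544; Okafor $2,992,849; Nwosu $3,633,543. Sum = $8,890,936.
Difference $8,890,935 − $8,890,936 = −$1 applied to largest allocation (Nwosu): Nwosu becomes $3,633,542.

Petrov: $2,264,544 · Okafor: $2,992,849 · Nwosu: $3,633,542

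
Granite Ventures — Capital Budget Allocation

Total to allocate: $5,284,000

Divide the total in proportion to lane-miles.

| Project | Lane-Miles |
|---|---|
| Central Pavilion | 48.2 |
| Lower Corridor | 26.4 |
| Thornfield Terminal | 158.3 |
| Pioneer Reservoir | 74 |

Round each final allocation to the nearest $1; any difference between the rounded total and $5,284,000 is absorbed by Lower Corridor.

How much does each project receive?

Central Pavilion: $829,876 | Lower Corridor: $454,537 | Thornfield Terminal: $2,725,504 | Pioneer Reservoir: $1,274,083

Combined lane-miles = 306.9.
Raw shares: Central Pavilion 48.2/306.9 × $5,284,000 = 829,875.53; Lower Corridor 26.4/306.9 × $5,284,000 = 454,537.63; Thornfield Terminal 158.3/306.9 × $5,284,000 = 2,725,504.07; Pioneer Reservoir 74/306.9 × $5,284,000 = 1,274,082.76.
At nearest $1: Central Pavilion $829,876; Lower Corridor $454,538; Thornfield Terminal $2,725,504; Pioneer Reservoir $1,274,083. Sum = $5,284,001.
Difference $5,284,000 − $5,284,001 = −$1 applied to Lower Corridor: Lower Corridor becomes $454,537.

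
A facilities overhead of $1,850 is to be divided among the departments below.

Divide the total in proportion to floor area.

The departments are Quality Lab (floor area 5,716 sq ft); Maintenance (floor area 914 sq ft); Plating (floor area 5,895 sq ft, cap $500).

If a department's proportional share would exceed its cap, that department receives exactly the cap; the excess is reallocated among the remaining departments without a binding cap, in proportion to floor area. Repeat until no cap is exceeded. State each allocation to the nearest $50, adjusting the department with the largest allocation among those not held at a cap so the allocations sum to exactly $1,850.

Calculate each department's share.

Quality Lab: $1,150; Maintenance: $200; Plating: $500

Combined floor area = 12,525.
Unconstrained shares: Quality Lab 844.28; Maintenance 135.00; Plating 870.72.
Held at cap: Plating ($500); remaining pool $1,350 reallocated over remaining floor area 6,630.
Shares after redistribution: Quality Lab 1,163.89 → $1,150; Maintenance 186.11 → $200.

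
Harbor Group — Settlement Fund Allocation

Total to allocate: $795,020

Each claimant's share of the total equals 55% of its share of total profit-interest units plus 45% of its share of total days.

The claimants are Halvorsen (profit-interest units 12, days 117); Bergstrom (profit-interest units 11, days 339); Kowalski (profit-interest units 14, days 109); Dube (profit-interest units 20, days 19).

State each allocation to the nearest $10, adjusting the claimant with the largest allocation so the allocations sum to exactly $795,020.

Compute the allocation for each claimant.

Halvorsen: $163,730 · Bergstrom: $292,060 · Kowalski: $174,170 · Dube: $165,060

Profit-interest units total 57; days total 584.
Blended shares (55% profit-interest units + 45% days): Halvorsen 0.2059; Bergstrom 0.3674; Kowalski 0.2191; Dube 0.2076.
Raw shares: Halvorsen 163,729.27; Bergstrom 292,055.45; Kowalski 174,170.95; Dube 165,064.33.
At nearest $10: Halvorsen $163,730; Bergstrom $292,060; Kowalski $174,170; Dube $165,060. Sum = $795,020.
Sum already equals the total — no adjustment.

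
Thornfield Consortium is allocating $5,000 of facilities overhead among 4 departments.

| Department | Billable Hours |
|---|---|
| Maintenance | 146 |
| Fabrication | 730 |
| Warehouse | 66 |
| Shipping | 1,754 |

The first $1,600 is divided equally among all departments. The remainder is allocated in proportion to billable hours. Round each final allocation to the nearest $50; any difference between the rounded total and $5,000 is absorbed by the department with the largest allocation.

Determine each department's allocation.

Equal tier: $1,600 ÷ 4 = $400 apiece.
Remainder $3,400 by billable hours (total 2,696): Maintenance 184.12 → $200; Fabrication 920.62 → $900; Warehouse 83.23 → $100; Shipping 2,212.02 → $2,200.
Totals: Maintenance $400 + $200 = $600; Fabrication $400 + $900 = $1,300; Warehouse $400 + $100 = $500; Shipping $400 + $2,200 = $2,600.

Maintenance: $600 | Fabrication: $1,300 | Warehouse: $500 | Shipping: $2,600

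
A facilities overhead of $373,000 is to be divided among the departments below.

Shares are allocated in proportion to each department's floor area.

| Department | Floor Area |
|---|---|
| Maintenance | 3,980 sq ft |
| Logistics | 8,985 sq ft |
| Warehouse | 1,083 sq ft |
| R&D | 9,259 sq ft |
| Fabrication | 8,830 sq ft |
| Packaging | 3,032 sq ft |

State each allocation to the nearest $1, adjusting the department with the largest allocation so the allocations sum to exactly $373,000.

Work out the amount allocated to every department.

Floor area total: 35,169.
Unrounded shares: Maintenance 3,980/35,169 × $373,000 = 42,211.61; Logistics 8,985/35,169 × $373,000 = 95,294.29; Warehouse 1,083/35,169 × $373,000 = 11,486.22; R&D 9,259/35,169 × $373,000 = 98,200.32; Fabrication 8,830/35,169 × $373,000 = 93,650.37; Packaging 3,032/35,169 × $373,000 = 32,157.18.
Rounded to nearest $1: Maintenance $42,212; Logistics $95,294; Warehouse $11,486; R&D $98,200; Fabrication $93,650; Packaging $32,157. Sum = $372,999.
Difference $373,000 − $372,999 = +$1 applied to largest allocation (R&D): R&D becomes $98,201.

Maintenance: $42,212 · Logistics: $95,294 · Warehouse: $11,486 · R&D: $98,201 · Fabrication: $93,650 · Packaging: $32,157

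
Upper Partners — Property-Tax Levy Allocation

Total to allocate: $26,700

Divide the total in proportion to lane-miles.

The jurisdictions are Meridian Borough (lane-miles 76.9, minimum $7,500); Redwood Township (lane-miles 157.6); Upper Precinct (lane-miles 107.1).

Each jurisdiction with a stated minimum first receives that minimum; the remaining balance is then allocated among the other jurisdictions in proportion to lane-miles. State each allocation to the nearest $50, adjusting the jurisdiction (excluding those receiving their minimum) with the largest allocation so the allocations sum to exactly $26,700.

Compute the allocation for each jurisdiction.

Fund the minimums — Meridian Borough $7,500. Residual $19,200.
Residual split over remaining lane-miles 264.7: Redwood Township 11,431.51 → $11,450; Upper Precinct 7,768.49 → $7,750.

Meridian Borough: $7,500; Redwood Township: $11,450; Upper Precinct: $7,750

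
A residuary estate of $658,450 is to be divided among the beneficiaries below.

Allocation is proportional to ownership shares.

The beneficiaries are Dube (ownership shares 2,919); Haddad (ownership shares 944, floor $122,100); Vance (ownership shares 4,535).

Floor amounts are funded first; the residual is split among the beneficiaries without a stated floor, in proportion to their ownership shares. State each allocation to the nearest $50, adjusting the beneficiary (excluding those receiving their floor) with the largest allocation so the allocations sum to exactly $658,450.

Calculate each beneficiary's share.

Guaranteed amounts: Haddad $122,100. Residual $536,350.
Residual split over remaining ownership shares 7,454: Dube 210,035.64 → $210,050; Vance 326,314.36 → $326,300.

Dube: $210,050 | Haddad: $122,100 | Vance: $326,300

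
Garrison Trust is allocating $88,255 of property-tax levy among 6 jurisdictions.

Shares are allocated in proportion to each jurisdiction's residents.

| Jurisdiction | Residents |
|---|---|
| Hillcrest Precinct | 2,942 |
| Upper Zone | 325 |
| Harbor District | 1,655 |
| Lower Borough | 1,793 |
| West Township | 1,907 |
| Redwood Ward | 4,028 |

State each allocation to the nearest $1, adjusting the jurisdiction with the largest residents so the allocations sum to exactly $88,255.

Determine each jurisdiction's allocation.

Combined residents = 2,942 + 325 + 1,655 + 1,793 + 1,907 + 4,028 = 12,650.
Raw shares: Hillcrest Precinct 20,525.39; Upper Zone 2,267.42; Harbor District 11,546.41; Lower Borough 12,509.19; West Township 13,304.53; Redwood Ward 28,102.07.
After rounding ($1): Hillcrest Precinct $20,525; Upper Zone $2,267; Harbor District $11,546; Lower Borough $12,509; West Township $13,305; Redwood Ward $28,102. Sum = $88,254.
Difference $88,255 − $88,254 = +$1 applied to largest residents (Redwood Ward): Redwood Ward becomes $28,103.

Hillcrest Precinct: $20,525; Upper Zone: $2,267; Harbor District: $11,546; Lower Borough: $12,509; West Township: $13,305; Redwood Ward: $28,103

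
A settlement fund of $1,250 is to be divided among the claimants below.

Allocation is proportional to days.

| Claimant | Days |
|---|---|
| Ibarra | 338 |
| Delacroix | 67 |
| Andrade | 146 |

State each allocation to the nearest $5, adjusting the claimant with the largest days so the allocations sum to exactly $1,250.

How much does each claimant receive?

Days total: 551.
Unrounded shares: Ibarra 338/551 × $1,250 = 766.79; Delacroix 67/551 × $1,250 = 152.00; Andrade 146/551 × $1,250 = 331.22.
At nearest $5: Ibarra $765; Delacroix $150; Andrade $330. Sum = $1,245.
Difference $1,250 − $1,245 = +$5 applied to largest days (Ibarra): Ibarra becomes $770.

Ibarra: $770 · Delacroix: $150 · Andrade: $330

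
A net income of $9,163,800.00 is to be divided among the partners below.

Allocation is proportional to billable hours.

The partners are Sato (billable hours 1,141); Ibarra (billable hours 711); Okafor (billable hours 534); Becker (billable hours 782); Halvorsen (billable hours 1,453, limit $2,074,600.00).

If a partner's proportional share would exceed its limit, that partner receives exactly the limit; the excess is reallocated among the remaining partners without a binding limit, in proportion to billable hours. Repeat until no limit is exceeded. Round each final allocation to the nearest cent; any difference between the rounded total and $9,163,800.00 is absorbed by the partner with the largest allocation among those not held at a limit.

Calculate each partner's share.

Total billable hours = 4,621.
Proportional shares (ignoring caps): Sato 2,262,691.1491; Ibarra 1,409,967.9290; Okafor 1,058,963.2547; Becker 1,550,766.4142; Halvorsen 2,881,411.2530.
Held at cap: Halvorsen ($2,074,600.00); residual $7,089,200.00 reallocated over remaining billable hours 3,168.
Remaining shares: Sato 2,553,275.6313 → $2,553,275.63; Ibarra 1,591,042.0455 → $1,591,042.05; Okafor 1,194,959.8485 → $1,194,959.85; Becker 1,749,922.4747 → $1,749,922.47.

Sato: $2,553,275.63; Ibarra: $1,591,042.05; Okafor: $1,194,959.85; Becker: $1,749,922.47; Halvorsen: $2,074,600.00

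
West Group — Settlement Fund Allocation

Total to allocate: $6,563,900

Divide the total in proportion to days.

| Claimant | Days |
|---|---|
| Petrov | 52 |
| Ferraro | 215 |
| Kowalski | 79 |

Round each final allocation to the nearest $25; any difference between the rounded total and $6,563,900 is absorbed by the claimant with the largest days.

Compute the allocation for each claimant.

Petrov: $986,475 | Ferraro: $4,078,725 | Kowalski: $1,498,700

Days total: 52 + 215 + 79 = 346.
Unrounded shares: Petrov 986,482.08; Ferraro 4,078,723.99; Kowalski 1,498,693.93.
At nearest $25: Petrov $986,475; Ferraro $4,078,725; Kowalski $1,498,700. Sum = $6,563,900.
No rounding difference to absorb.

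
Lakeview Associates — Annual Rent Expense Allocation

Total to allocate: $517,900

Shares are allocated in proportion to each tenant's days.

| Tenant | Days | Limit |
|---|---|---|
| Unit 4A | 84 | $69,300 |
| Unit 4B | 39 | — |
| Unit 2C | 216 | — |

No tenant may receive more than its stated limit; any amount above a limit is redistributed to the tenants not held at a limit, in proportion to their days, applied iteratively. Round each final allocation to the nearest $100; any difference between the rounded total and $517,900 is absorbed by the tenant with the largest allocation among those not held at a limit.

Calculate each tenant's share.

Unit 4A: $69,300 · Unit 4B: $68,600 · Unit 2C: $380,000

Sum of days: 339.
Proportional shares (ignoring caps): Unit 4A 128,329.20; Unit 4B 59,581.42; Unit 2C 329,989.38.
Cap binds for Unit 4A ($69,300); balance $448,600 reallocated over remaining days 255.
Remaining shares: Unit 4B 68,609.41 → $68,600; Unit 2C 379,990.59 → $380,000.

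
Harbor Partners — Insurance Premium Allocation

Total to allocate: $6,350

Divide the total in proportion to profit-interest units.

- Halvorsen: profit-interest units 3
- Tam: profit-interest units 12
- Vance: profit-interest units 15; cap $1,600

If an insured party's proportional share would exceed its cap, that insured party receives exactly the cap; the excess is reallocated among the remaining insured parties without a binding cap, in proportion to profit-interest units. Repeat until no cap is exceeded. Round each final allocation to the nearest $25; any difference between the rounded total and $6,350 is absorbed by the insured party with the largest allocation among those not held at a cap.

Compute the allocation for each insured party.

Halvorsen: $950 · Tam: $3,800 · Vance: $1,600

Profit-interest units total: 30.
Pro-rata shares before constraints: Halvorsen 635.00; Tam 2,540.00; Vance 3,175.00.
Capped: Vance ($1,600); residual $4,750 reallocated over remaining profit-interest units 15.
Remaining shares: Halvorsen 950.00 → $950; Tam 3,800.00 → $3,800.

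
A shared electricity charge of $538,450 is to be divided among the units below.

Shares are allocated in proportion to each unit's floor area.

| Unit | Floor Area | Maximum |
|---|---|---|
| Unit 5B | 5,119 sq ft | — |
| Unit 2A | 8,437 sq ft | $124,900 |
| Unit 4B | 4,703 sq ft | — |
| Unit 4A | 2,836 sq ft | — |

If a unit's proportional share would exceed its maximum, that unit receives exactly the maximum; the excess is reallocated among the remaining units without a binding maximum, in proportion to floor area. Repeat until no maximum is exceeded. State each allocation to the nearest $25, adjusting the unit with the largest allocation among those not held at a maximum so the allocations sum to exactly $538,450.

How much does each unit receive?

Unit 5B: $167,250; Unit 2A: $124,900; Unit 4B: $153,650; Unit 4A: $92,650

Combined floor area = 21,095.
Unconstrained shares: Unit 5B 130,662.51; Unit 2A 215,354.47; Unit 4B 120,044.10; Unit 4A 72,388.92.
Held at cap: Unit 2A ($124,900); balance $413,550 reallocated over remaining floor area 12,658.
Remaining shares: Unit 5B 167,243.04 → $167,250; Unit 4B 153,651.89 → $153,650; Unit 4A 92,655.06 → $92,650.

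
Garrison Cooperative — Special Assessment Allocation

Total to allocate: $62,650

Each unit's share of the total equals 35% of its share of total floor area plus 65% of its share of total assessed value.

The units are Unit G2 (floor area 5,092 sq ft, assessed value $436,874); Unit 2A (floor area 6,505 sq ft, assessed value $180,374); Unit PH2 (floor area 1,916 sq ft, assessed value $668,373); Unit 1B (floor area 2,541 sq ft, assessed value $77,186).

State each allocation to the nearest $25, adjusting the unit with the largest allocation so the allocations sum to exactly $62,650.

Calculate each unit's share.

Unit G2: $20,000 | Unit 2A: $14,275 | Unit PH2: $22,600 | Unit 1B: $5,775

Floor area total 16,054; assessed value total 1,362,807.
Composite weights (35% floor area + 65% assessed value): Unit G2 0.3194; Unit 2A 0.2278; Unit PH2 0.3606; Unit 1B 0.0922.
Raw shares: Unit G2 20,009.33; Unit 2A 14,274.73; Unit PH2 22,588.87; Unit 1B 5,777.07.
After rounding ($25): Unit G2 $20,000; Unit 2A $14,275; Unit PH2 $22,600; Unit 1B $5,775. Sum = $62,650.
No rounding difference to absorb.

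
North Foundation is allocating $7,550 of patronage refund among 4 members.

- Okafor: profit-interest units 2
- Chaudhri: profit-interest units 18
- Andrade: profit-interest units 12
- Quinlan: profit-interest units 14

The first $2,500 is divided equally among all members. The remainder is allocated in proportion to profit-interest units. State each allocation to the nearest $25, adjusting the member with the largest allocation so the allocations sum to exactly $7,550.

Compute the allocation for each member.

Okafor: $850 · Chaudhri: $2,600 · Andrade: $1,950 · Quinlan: $2,150

Equal tier: $2,500 ÷ 4 = $625 apiece.
Remainder $5,050 by profit-interest units (total 46): Okafor 219.57 → $225; Chaudhri 1,976.09 → $1,975; Andrade 1,317.39 → $1,325; Quinlan 1,536.96 → $1,525.
Totals: Okafor $625 + $225 = $850; Chaudhri $625 + $1,975 = $2,600; Andrade $625 + $1,325 = $1,950; Quinlan $625 + $1,525 = $2,150.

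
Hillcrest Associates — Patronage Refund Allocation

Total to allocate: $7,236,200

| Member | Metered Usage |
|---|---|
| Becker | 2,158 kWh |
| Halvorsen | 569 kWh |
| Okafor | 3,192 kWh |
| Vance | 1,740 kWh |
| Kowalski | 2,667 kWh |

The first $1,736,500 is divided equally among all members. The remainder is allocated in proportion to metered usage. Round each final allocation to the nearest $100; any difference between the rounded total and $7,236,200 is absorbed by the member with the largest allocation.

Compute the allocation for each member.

First tranche $1,736,500 split equally: $347,300 each.
Remainder $5,499,700 by metered usage (total 10,326): Becker 1,149,365.93 → $1,149,400; Halvorsen 303,053.39 → $303,100; Okafor 1,700,081.58 → $1,700,100; Vance 926,736.20 → $926,700; Kowalski 1,420,462.90 → $1,420,500.
Rounding difference −$100 on remainder applied to Okafor.
Totals: Becker $347,300 + $1,149,400 = $1,496,700; Halvorsen $347,300 + $303,100 = $650,400; Okafor $347,300 + $1,700,000 = $2,047,300; Vance $347,300 + $926,700 = $1,274,000; Kowalski $347,300 + $1,420,500 = $1,767,800.

Becker: $1,496,700; Halvorsen: $650,400; Okafor: $2,047,300; Vance: $1,274,000; Kowalski: $1,767,800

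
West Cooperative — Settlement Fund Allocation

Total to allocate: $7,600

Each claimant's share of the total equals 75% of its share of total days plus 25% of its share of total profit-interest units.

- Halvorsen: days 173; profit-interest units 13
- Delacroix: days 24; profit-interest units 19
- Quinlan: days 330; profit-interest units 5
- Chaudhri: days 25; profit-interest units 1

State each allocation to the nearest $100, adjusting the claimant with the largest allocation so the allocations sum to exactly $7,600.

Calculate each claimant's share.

Halvorsen: $2,400 · Delacroix: $1,200 · Quinlan: $3,700 · Chaudhri: $300

Days total 552; profit-interest units total 38.
Combined weights (75% days + 25% profit-interest units): Halvorsen 0.3206; Delacroix 0.1576; Quinlan 0.4813; Chaudhri 0.0405.
Unrounded shares: Halvorsen 2,436.41; Delacroix 1,197.83; Quinlan 3,657.61; Chaudhri 308.15.
At nearest $100: Halvorsen $2,400; Delacroix $1,200; Quinlan $3,700; Chaudhri $300. Sum = $7,600.
Sum already equals the total — no adjustment.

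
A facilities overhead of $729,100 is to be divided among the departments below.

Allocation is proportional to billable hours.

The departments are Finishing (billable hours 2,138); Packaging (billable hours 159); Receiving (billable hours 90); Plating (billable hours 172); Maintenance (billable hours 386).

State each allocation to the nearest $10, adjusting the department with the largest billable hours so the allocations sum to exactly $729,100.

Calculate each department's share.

Finishing: $529,320 | Packaging: $39,360 | Receiving: $22,280 | Plating: $42,580 | Maintenance: $95,560

Billable hours total: 2,138 + 159 + 90 + 172 + 386 = 2,945.
Unrounded shares: Finishing 529,309.27; Packaging 39,363.97; Receiving 22,281.49; Plating 42,582.41; Maintenance 95,562.85.
After rounding ($10): Finishing $529,310; Packaging $39,360; Receiving $22,280; Plating $42,580; Maintenance $95,560. Sum = $729,090.
Difference $729,100 − $729,090 = +$10 applied to largest billable hours (Finishing): Finishing becomes $529,320.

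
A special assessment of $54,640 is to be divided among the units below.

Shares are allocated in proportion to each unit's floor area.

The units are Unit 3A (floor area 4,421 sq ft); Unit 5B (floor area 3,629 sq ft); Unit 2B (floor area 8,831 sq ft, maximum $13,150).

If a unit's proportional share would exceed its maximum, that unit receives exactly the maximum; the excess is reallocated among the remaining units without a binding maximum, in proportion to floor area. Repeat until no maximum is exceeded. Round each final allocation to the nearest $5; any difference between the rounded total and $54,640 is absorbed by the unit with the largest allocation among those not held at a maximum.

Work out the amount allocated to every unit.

Unit 3A: $22,785 · Unit 5B: $18,705 · Unit 2B: $13,150

Sum of floor area: 16,881.
Unconstrained shares: Unit 3A 14,309.78; Unit 5B 11,746.26; Unit 2B 28,583.96.
Cap binds for Unit 2B ($13,150); balance $41,490 reallocated over remaining floor area 8,050.
Remaining shares: Unit 3A 22,786.00 → $22,785; Unit 5B 18,704.00 → $18,705.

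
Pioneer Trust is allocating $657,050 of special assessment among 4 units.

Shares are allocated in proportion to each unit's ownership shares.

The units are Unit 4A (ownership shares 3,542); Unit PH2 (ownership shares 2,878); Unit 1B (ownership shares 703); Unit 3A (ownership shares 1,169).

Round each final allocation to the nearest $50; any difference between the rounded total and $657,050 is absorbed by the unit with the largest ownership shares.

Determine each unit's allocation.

Combined ownership shares = 3,542 + 2,878 + 703 + 1,169 = 8,292.
Unrounded shares: Unit 4A 280,664.63; Unit PH2 228,049.92; Unit 1B 55,705.03; Unit 3A 92,630.42.
After rounding ($50): Unit 4A $280,650; Unit PH2 $228,050; Unit 1B $55,700; Unit 3A $92,650. Sum = $657,050.
No rounding difference to absorb.

Unit 4A: $280,650 · Unit PH2: $228,050 · Unit 1B: $55,700 · Unit 3A: $92,650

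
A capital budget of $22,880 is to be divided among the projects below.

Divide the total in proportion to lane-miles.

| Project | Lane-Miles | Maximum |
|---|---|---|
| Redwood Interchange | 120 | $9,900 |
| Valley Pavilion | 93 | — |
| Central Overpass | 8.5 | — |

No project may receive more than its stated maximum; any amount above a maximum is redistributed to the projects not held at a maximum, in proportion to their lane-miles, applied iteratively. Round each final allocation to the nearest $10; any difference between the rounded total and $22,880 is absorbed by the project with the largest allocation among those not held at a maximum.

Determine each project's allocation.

Redwood Interchange: $9,900 | Valley Pavilion: $11,890 | Central Overpass: $1,090

Lane-miles total: 221.5.
Pro-rata shares before constraints: Redwood Interchange 12,395.49; Valley Pavilion 9,606.50; Central Overpass 878.01.
Held at cap: Redwood Interchange ($9,900); remaining pool $12,980 reallocated over remaining lane-miles 101.5.
Redistributed shares: Valley Pavilion 11,893.00 → $11,890; Central Overpass 1,087.00 → $1,090.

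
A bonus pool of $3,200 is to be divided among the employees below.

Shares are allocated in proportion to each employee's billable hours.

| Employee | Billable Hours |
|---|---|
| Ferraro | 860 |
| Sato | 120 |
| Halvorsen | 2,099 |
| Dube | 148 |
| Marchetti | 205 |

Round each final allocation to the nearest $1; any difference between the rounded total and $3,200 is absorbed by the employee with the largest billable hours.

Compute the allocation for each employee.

Sum of billable hours: 860 + 120 + 2,099 + 148 + 205 = 3,432.
Pro-rata amounts: Ferraro 801.86; Sato 111.89; Halvorsen 1,957.11; Dube 138.00; Marchetti 191.14.
At nearest $1: Ferraro $802; Sato $112; Halvorsen $1,957; Dube $138; Marchetti $191. Sum = $3,200.
Sum already equals the total — no adjustment.

Ferraro: $802; Sato: $112; Halvorsen: $1,957; Dube: $138; Marchetti: $191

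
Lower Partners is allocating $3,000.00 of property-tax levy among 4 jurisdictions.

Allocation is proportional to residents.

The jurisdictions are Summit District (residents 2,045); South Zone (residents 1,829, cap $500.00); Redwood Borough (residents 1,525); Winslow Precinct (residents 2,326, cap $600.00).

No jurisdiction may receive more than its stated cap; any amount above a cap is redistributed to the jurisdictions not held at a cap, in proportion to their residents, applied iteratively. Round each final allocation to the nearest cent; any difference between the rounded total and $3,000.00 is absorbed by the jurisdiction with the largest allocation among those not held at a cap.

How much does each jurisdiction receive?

Residents total: 7,725.
Unconstrained shares: Summit District 794.1748; South Zone 710.2913; Redwood Borough 592.2330; Winslow Precinct 903.3010.
Held at cap: South Zone ($500.00), Winslow Precinct ($600.00); remaining pool $1,900.00 reallocated over remaining residents 3,570.
Redistributed shares: Summit District 1,088.3754 → $1,088.38; Redwood Borough 811.6246 → $811.62.

Summit District: $1,088.38 · South Zone: $500.00 · Redwood Borough: $811.62 · Winslow Precinct: $600.00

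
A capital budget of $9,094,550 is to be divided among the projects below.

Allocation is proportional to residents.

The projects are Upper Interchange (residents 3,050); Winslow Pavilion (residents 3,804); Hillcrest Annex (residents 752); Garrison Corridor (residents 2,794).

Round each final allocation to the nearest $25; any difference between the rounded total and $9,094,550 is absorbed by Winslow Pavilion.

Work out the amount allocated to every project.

Residents total: 10,400.
Pro-rata amounts: Upper Interchange 3,050/10,400 × $9,094,550 = 2,667,151.68; Winslow Pavilion 3,804/10,400 × $9,094,550 = 3,326,506.56; Hillcrest Annex 752/10,400 × $9,094,550 = 657,605.92; Garrison Corridor 2,794/10,400 × $9,094,550 = 2,443,285.84.
Rounded to nearest $25: Upper Interchange $2,667,150; Winslow Pavilion $3,326,500; Hillcrest Annex $657,600; Garrison Corridor $2,443,275. Sum = $9,094,525.
Difference $9,094,550 − $9,094,525 = +$25 applied to Winslow Pavilion: Winslow Pavilion becomes $3,326,525.

Upper Interchange: $2,667,150 | Winslow Pavilion: $3,326,525 | Hillcrest Annex: $657,600 | Garrison Corridor: $2,443,275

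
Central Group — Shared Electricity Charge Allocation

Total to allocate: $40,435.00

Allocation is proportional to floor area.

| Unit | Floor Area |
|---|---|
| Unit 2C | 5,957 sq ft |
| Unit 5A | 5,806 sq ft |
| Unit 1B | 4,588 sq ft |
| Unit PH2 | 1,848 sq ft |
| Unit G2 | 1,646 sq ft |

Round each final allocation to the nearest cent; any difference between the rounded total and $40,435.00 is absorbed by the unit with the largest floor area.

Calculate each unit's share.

Unit 2C: $12,137.63 | Unit 5A: $11,829.96 | Unit 1B: $9,348.24 | Unit PH2: $3,765.38 | Unit G2: $3,353.79

Total floor area = 5,957 + 5,806 + 4,588 + 1,848 + 1,646 = 19,845.
Proportional shares: Unit 2C 12,137.6314; Unit 5A 11,829.9627; Unit 1B 9,348.2378; Unit PH2 3,765.3757; Unit G2 3,353.7924.
Rounded to nearest cent: Unit 2C $12,137.63; Unit 5A $11,829.96; Unit 1B $9,348.24; Unit PH2 $3,765.38; Unit G2 $3,353.79. Sum = $40,435.00.
Rounded total matches; no reconciliation needed.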